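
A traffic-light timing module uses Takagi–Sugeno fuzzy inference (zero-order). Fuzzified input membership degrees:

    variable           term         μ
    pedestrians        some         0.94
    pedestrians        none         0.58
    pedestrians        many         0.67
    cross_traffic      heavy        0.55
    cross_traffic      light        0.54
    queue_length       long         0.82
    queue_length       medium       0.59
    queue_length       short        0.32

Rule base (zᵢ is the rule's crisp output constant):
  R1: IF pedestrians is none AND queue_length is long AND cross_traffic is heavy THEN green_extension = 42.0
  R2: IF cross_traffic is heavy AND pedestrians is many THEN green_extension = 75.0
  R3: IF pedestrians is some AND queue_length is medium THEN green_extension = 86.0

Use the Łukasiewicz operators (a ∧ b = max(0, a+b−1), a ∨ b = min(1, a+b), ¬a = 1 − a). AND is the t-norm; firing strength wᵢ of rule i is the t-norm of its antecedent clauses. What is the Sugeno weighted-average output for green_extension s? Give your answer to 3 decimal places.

R1 (z=42.0): none=0.58, long=0.82, heavy=0.55; AND[max(0, a+b−1)] → w = 0.00
R2 (z=75.0): heavy=0.55, many=0.67; AND[max(0, a+b−1)] → w = 0.22
R3 (z=86.0): some=0.94, medium=0.59; AND[max(0, a+b−1)] → w = 0.53
Weighted average = (0.00·42.0 + 0.22·75.0 + 0.53·86.0) / (0.00 + 0.22 + 0.53)
  = 62.0800 / 0.7500 = 82.773

82.773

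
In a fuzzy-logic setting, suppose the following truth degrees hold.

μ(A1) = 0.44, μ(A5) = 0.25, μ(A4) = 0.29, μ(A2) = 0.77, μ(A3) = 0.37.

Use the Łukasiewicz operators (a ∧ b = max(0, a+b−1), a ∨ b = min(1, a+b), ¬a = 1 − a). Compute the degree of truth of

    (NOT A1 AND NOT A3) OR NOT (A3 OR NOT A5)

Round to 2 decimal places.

NOT A1 = 1 − 0.44 = 0.56
NOT A3 = 1 − 0.37 = 0.63
NOT A1 AND NOT A3 = max(0, a+b−1) on (0.56, 0.63) = 0.19
NOT A5 = 1 − 0.25 = 0.75
A3 OR NOT A5 = min(1, a+b) on (0.37, 0.75) = 1.00
NOT (A3 OR NOT A5) = 1 − 1.00 = 0.00
(NOT A1 AND NOT A3) OR NOT (A3 OR NOT A5) = min(1, a+b) on (0.19, 0.00) = 0.19

0.19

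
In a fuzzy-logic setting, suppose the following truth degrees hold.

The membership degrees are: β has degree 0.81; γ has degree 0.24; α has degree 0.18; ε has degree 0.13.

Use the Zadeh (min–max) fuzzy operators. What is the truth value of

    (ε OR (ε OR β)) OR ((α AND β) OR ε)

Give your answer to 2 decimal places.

0.81

ε OR β = max(a, b) on (0.13, 0.81) = 0.81
ε OR (ε OR β) = max(a, b) on (0.13, 0.81) = 0.81
α AND β = min(a, b) on (0.18, 0.81) = 0.18
(α AND β) OR ε = max(a, b) on (0.18, 0.13) = 0.18
(ε OR (ε OR β)) OR ((α AND β) OR ε) = max(a, b) on (0.81, 0.18) = 0.81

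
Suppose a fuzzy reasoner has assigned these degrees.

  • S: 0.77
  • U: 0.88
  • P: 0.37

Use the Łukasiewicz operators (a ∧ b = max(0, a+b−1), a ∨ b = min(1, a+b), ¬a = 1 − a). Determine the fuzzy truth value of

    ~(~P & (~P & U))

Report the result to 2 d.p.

0.86

~P = 1 − 0.37 = 0.63
~P = 1 − 0.37 = 0.63
~P & U = max(0, a+b−1) on (0.63, 0.88) = 0.51
~P & (~P & U) = max(0, a+b−1) on (0.63, 0.51) = 0.14
~(~P & (~P & U)) = 1 − 0.14 = 0.86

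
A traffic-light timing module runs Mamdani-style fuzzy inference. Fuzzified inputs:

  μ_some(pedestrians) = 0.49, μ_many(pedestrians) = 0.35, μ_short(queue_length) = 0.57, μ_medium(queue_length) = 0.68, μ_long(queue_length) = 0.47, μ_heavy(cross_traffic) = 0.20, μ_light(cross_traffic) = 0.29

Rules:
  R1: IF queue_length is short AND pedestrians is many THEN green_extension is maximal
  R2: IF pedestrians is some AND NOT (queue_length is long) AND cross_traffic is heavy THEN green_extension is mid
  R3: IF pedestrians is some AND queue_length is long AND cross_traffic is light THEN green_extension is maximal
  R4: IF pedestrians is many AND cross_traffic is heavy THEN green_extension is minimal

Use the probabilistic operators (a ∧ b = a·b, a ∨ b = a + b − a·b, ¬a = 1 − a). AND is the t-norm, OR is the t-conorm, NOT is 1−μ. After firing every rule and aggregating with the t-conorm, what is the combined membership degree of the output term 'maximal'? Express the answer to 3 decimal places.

0.253

R1: short=0.57, many=0.35; AND[a·b] → w = 0.1995
R2: some=0.49, ¬long=1−0.47=0.53, heavy=0.20; AND[a·b] → w = 0.0519
R3: some=0.49, long=0.47, light=0.29; AND[a·b] → w = 0.0668
R4: many=0.35, heavy=0.20; AND[a·b] → w = 0.0700
Rules with consequent 'maximal': {R1, R3} → strengths 0.1995, 0.0668
Aggregate via t-conorm [a + b − a·b]: 0.2530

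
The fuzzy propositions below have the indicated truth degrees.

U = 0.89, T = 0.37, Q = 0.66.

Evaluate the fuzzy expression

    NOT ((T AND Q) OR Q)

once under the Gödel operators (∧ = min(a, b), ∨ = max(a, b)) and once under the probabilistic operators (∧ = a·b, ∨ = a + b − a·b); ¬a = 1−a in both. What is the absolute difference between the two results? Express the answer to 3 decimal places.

0.083

Under Gödel:
  T AND Q = min(a, b) on (0.37, 0.66) = 0.37
  (T AND Q) OR Q = max(a, b) on (0.37, 0.66) = 0.66
  NOT ((T AND Q) OR Q) = 1 − 0.66 = 0.34
  → value = 0.3400
Under probabilistic:
  T AND Q = a·b on (0.3700, 0.6600) = 0.2442
  (T AND Q) OR Q = a + b − a·b on (0.2442, 0.6600) = 0.7430
  NOT ((T AND Q) OR Q) = 1 − 0.7430 = 0.2570
  → value = 0.2570
|0.3400 − 0.2570| = 0.083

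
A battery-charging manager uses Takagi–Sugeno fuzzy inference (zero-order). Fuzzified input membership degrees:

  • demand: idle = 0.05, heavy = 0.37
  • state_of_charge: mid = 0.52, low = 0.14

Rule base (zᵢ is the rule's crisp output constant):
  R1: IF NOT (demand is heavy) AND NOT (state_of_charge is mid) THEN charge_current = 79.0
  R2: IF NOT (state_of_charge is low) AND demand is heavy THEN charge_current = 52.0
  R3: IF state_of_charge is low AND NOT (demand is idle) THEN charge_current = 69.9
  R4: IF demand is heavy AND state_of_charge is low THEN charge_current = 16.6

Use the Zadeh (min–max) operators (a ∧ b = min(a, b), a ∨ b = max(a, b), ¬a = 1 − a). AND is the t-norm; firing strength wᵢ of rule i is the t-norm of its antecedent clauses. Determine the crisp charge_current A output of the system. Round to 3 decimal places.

61.301

R1 (z=79.0): ¬heavy=1−0.37=0.63, ¬mid=1−0.52=0.48; AND[min(a, b)] → w = 0.48
R2 (z=52.0): ¬low=1−0.14=0.86, heavy=0.37; AND[min(a, b)] → w = 0.37
R3 (z=69.9): low=0.14, ¬idle=1−0.05=0.95; AND[min(a, b)] → w = 0.14
R4 (z=16.6): heavy=0.37, low=0.14; AND[min(a, b)] → w = 0.14
Weighted average = (0.48·79.0 + 0.37·52.0 + 0.14·69.9 + 0.14·16.6) / (0.48 + 0.37 + 0.14 + 0.14)
  = 69.2700 / 1.1300 = 61.301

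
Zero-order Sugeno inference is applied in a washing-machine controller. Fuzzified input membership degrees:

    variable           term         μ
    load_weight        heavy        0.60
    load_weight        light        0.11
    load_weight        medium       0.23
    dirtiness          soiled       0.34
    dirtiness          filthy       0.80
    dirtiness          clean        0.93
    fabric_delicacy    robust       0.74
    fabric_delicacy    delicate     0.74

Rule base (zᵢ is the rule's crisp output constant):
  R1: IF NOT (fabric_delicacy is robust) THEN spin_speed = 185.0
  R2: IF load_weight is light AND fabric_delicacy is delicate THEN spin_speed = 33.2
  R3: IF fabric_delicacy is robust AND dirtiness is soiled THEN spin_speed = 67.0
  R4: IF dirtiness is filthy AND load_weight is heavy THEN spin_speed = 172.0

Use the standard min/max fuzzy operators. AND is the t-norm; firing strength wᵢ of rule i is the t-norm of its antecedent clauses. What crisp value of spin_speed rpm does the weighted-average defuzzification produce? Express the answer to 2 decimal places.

R1 (z=185.0): ¬robust=1−0.74=0.26 → w = 0.26
R2 (z=33.2): light=0.11, delicate=0.74; AND[min(a, b)] → w = 0.11
R3 (z=67.0): robust=0.74, soiled=0.34; AND[min(a, b)] → w = 0.34
R4 (z=172.0): filthy=0.80, heavy=0.60; AND[min(a, b)] → w = 0.60
Weighted average = (0.26·185.0 + 0.11·33.2 + 0.34·67.0 + 0.60·172.0) / (0.26 + 0.11 + 0.34 + 0.60)
  = 177.7320 / 1.3100 = 135.67

135.67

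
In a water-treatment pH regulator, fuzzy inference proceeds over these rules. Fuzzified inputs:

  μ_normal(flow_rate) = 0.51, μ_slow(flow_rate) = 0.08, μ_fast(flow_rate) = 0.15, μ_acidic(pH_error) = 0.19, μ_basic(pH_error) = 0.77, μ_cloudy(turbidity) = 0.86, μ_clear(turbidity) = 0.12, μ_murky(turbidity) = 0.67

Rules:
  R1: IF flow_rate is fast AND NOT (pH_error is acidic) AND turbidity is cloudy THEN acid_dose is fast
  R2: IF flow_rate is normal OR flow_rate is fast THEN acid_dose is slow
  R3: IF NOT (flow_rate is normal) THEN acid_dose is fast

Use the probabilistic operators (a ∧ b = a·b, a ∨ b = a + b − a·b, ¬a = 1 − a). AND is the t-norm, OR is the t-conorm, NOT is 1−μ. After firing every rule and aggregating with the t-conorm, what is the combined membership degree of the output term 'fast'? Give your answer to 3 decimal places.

R1: fast=0.15, ¬acidic=1−0.19=0.81, cloudy=0.86; AND[a·b] → w = 0.1045
R2: normal=0.51, fast=0.15; OR[a + b − a·b] → w = 0.5835
R3: ¬normal=1−0.51=0.49 → w = 0.4900
Rules with consequent 'fast': {R1, R3} → strengths 0.1045, 0.4900
Aggregate via t-conorm [a + b − a·b]: 0.5433

0.543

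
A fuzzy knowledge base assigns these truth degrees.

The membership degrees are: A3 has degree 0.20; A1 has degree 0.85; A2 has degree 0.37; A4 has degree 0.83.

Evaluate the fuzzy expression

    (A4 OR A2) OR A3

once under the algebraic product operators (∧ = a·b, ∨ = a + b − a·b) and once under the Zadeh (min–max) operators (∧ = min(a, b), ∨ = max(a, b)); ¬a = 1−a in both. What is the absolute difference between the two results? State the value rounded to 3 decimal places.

0.084

Under algebraic product:
  A4 OR A2 = a + b − a·b on (0.8300, 0.3700) = 0.8929
  (A4 OR A2) OR A3 = a + b − a·b on (0.8929, 0.2000) = 0.9143
  → value = 0.9143
Under Zadeh (min–max):
  A4 OR A2 = max(a, b) on (0.83, 0.37) = 0.83
  (A4 OR A2) OR A3 = max(a, b) on (0.83, 0.20) = 0.83
  → value = 0.8300
|0.9143 − 0.8300| = 0.084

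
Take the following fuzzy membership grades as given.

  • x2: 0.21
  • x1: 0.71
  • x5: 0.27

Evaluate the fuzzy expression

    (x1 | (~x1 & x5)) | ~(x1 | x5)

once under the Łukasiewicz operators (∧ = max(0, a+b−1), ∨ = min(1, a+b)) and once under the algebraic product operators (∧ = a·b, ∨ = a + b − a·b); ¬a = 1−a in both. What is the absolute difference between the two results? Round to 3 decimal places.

0.059

Under Łukasiewicz:
  ~x1 = 1 − 0.71 = 0.29
  ~x1 & x5 = max(0, a+b−1) on (0.29, 0.27) = 0.00
  x1 | (~x1 & x5) = min(1, a+b) on (0.71, 0.00) = 0.71
  x1 | x5 = min(1, a+b) on (0.71, 0.27) = 0.98
  ~(x1 | x5) = 1 − 0.98 = 0.02
  (x1 | (~x1 & x5)) | ~(x1 | x5) = min(1, a+b) on (0.71, 0.02) = 0.73
  → value = 0.7300
Under algebraic product:
  ~x1 = 1 − 0.7100 = 0.2900
  ~x1 & x5 = a·b on (0.2900, 0.2700) = 0.0783
  x1 | (~x1 & x5) = a + b − a·b on (0.7100, 0.0783) = 0.7327
  x1 | x5 = a + b − a·b on (0.7100, 0.2700) = 0.7883
  ~(x1 | x5) = 1 − 0.7883 = 0.2117
  (x1 | (~x1 & x5)) | ~(x1 | x5) = a + b − a·b on (0.7327, 0.2117) = 0.7893
  → value = 0.7893
|0.7300 − 0.7893| = 0.059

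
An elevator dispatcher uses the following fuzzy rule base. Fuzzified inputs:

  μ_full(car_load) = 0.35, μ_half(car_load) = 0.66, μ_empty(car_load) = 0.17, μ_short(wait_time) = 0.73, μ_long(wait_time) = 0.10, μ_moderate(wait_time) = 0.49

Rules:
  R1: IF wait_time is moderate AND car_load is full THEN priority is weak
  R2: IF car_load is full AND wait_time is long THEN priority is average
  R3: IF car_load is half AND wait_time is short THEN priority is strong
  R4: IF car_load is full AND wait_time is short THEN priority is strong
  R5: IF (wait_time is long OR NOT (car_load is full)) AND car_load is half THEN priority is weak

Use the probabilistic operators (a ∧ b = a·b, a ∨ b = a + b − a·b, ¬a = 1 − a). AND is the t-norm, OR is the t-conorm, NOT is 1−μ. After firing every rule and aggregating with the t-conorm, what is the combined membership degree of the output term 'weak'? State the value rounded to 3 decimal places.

0.546

R1: moderate=0.49, full=0.35; AND[a·b] → w = 0.1715
R2: full=0.35, long=0.10; AND[a·b] → w = 0.0350
R3: half=0.66, short=0.73; AND[a·b] → w = 0.4818
R4: full=0.35, short=0.73; AND[a·b] → w = 0.2555
R5: (long=0.10 OR ¬full=1−0.35=0.65) = 0.6850; AND[a·b] with half=0.66 → w = 0.4521
Rules with consequent 'weak': {R1, R5} → strengths 0.1715, 0.4521
Aggregate via t-conorm [a + b − a·b]: 0.5461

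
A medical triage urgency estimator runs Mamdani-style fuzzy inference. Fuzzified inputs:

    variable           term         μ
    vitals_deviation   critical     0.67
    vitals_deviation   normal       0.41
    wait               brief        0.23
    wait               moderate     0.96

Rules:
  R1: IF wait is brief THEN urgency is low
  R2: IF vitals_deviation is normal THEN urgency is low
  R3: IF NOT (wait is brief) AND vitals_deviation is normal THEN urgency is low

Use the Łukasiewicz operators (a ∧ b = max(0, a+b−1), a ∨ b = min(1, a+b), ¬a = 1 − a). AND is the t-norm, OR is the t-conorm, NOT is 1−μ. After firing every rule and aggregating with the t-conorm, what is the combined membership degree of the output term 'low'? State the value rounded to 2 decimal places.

R1: brief=0.23 → w = 0.23
R2: normal=0.41 → w = 0.41
R3: ¬brief=1−0.23=0.77, normal=0.41; AND[max(0, a+b−1)] → w = 0.18
Rules with consequent 'low': {R1, R2, R3} → strengths 0.23, 0.41, 0.18
Aggregate via t-conorm [min(1, a+b)]: 0.82

0.82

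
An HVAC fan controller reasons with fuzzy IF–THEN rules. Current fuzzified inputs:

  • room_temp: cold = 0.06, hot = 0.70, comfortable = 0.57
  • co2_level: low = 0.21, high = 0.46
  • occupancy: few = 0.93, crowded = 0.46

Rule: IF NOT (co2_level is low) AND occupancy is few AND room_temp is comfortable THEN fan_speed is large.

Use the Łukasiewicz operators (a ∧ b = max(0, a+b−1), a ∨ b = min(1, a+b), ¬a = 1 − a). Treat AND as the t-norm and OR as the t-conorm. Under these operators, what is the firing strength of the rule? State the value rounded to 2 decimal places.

firing strength: ¬low=1−0.21=0.79, few=0.93, comfortable=0.57; AND[max(0, a+b−1)] → w = 0.29

0.29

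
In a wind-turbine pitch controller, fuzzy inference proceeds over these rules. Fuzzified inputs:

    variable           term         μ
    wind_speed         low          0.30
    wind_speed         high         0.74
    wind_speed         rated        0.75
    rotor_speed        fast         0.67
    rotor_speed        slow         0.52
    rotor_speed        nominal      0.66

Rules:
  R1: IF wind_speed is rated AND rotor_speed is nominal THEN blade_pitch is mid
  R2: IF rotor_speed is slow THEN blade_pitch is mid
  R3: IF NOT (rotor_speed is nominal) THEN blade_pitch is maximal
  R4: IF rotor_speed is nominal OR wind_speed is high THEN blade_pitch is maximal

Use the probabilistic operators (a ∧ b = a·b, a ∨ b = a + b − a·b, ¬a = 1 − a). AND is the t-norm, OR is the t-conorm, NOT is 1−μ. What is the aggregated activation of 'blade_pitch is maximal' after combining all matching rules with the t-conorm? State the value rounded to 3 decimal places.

R1: rated=0.75, nominal=0.66; AND[a·b] → w = 0.4950
R2: slow=0.52 → w = 0.5200
R3: ¬nominal=1−0.66=0.34 → w = 0.3400
R4: nominal=0.66, high=0.74; OR[a + b − a·b] → w = 0.9116
Rules with consequent 'maximal': {R3, R4} → strengths 0.3400, 0.9116
Aggregate via t-conorm [a + b − a·b]: 0.9417

0.942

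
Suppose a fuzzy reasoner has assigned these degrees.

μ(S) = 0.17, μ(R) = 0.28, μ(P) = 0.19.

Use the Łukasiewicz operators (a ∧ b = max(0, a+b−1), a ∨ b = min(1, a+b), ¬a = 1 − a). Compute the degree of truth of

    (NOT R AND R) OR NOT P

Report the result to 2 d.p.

0.81

NOT R = 1 − 0.28 = 0.72
NOT R AND R = max(0, a+b−1) on (0.72, 0.28) = 0.00
NOT P = 1 − 0.19 = 0.81
(NOT R AND R) OR NOT P = min(1, a+b) on (0.00, 0.81) = 0.81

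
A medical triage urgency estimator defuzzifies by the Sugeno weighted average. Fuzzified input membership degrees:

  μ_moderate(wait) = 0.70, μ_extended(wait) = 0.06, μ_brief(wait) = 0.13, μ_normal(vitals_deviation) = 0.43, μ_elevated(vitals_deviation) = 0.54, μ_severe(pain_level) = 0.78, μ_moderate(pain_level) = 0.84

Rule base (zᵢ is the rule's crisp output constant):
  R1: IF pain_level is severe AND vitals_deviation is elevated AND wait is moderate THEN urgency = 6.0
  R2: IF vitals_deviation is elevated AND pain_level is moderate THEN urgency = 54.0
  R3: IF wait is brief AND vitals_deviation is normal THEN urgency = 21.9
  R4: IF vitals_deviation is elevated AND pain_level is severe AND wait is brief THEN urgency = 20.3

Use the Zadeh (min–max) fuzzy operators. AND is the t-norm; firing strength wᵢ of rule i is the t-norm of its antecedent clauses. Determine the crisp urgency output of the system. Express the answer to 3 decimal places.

R1 (z=6.0): severe=0.78, elevated=0.54, moderate=0.70; AND[min(a, b)] → w = 0.54
R2 (z=54.0): elevated=0.54, moderate=0.84; AND[min(a, b)] → w = 0.54
R3 (z=21.9): brief=0.13, normal=0.43; AND[min(a, b)] → w = 0.13
R4 (z=20.3): elevated=0.54, severe=0.78, brief=0.13; AND[min(a, b)] → w = 0.13
Weighted average = (0.54·6.0 + 0.54·54.0 + 0.13·21.9 + 0.13·20.3) / (0.54 + 0.54 + 0.13 + 0.13)
  = 37.8860 / 1.3400 = 28.273

28.273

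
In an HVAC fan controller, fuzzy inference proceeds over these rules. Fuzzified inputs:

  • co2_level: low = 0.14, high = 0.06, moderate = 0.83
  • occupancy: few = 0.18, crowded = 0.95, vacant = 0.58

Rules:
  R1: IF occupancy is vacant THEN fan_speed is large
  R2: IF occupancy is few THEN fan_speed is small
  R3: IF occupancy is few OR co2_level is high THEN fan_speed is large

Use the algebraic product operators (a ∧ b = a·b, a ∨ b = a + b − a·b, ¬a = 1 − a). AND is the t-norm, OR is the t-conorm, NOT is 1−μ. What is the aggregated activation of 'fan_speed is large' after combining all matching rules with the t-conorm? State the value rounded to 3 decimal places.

R1: vacant=0.58 → w = 0.5800
R2: few=0.18 → w = 0.1800
R3: few=0.18, high=0.06; OR[a + b − a·b] → w = 0.2292
Rules with consequent 'large': {R1, R3} → strengths 0.5800, 0.2292
Aggregate via t-conorm [a + b − a·b]: 0.6763

0.676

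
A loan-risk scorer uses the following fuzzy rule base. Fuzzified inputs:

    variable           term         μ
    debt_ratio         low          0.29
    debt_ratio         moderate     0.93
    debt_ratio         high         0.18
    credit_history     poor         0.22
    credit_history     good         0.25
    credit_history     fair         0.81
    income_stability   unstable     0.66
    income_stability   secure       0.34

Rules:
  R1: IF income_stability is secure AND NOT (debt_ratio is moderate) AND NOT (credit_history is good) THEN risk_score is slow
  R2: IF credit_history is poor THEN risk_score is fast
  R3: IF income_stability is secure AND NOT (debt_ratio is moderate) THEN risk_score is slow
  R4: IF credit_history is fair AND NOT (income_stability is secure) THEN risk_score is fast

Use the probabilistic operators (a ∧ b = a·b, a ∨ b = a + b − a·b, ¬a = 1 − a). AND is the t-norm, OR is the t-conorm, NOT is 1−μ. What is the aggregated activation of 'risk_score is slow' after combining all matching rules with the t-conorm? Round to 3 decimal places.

0.041

R1: secure=0.34, ¬moderate=1−0.93=0.07, ¬good=1−0.25=0.75; AND[a·b] → w = 0.0178
R2: poor=0.22 → w = 0.2200
R3: secure=0.34, ¬moderate=1−0.93=0.07; AND[a·b] → w = 0.0238
R4: fair=0.81, ¬secure=1−0.34=0.66; AND[a·b] → w = 0.5346
Rules with consequent 'slow': {R1, R3} → strengths 0.0178, 0.0238
Aggregate via t-conorm [a + b − a·b]: 0.0412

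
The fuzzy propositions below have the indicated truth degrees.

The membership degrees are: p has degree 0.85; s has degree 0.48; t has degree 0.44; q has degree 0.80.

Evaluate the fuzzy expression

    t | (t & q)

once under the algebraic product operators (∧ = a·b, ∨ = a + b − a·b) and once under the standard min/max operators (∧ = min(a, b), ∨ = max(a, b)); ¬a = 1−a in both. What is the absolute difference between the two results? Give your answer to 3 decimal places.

Under algebraic product:
  t & q = a·b on (0.4400, 0.8000) = 0.3520
  t | (t & q) = a + b − a·b on (0.4400, 0.3520) = 0.6371
  → value = 0.6371
Under standard min/max:
  t & q = min(a, b) on (0.44, 0.80) = 0.44
  t | (t & q) = max(a, b) on (0.44, 0.44) = 0.44
  → value = 0.4400
|0.6371 − 0.4400| = 0.197

0.197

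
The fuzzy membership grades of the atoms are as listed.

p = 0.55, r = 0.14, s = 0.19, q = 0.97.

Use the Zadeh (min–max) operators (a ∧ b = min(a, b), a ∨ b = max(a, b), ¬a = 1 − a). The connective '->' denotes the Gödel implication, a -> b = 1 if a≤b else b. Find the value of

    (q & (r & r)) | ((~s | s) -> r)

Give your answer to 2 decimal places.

r & r = min(a, b) on (0.14, 0.14) = 0.14
q & (r & r) = min(a, b) on (0.97, 0.14) = 0.14
~s = 1 − 0.19 = 0.81
~s | s = max(a, b) on (0.81, 0.19) = 0.81
(~s | s) -> r  [Gödel: 1 if a≤b else b] with a=0.81, b=0.14 → 0.14
(q & (r & r)) | ((~s | s) -> r) = max(a, b) on (0.14, 0.14) = 0.14

0.14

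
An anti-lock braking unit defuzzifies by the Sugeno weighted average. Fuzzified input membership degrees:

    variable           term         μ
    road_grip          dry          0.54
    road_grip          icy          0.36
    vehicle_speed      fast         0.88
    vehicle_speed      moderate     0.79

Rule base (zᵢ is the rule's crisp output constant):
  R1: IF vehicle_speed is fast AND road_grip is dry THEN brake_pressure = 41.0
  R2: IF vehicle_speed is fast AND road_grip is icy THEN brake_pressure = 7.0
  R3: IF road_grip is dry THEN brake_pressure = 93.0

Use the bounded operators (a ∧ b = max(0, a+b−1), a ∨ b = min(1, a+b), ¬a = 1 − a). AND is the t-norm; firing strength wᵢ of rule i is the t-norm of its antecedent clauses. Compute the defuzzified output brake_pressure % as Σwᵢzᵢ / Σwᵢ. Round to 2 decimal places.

R1 (z=41.0): fast=0.88, dry=0.54; AND[max(0, a+b−1)] → w = 0.42
R2 (z=7.0): fast=0.88, icy=0.36; AND[max(0, a+b−1)] → w = 0.24
R3 (z=93.0): dry=0.54 → w = 0.54
Weighted average = (0.42·41.0 + 0.24·7.0 + 0.54·93.0) / (0.42 + 0.24 + 0.54)
  = 69.1200 / 1.2000 = 57.60

57.60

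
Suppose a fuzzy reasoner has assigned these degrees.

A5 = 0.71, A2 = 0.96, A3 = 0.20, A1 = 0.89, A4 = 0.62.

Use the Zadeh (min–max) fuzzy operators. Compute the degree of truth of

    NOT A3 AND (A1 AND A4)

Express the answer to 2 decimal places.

0.62

NOT A3 = 1 − 0.20 = 0.80
A1 AND A4 = min(a, b) on (0.89, 0.62) = 0.62
NOT A3 AND (A1 AND A4) = min(a, b) on (0.80, 0.62) = 0.62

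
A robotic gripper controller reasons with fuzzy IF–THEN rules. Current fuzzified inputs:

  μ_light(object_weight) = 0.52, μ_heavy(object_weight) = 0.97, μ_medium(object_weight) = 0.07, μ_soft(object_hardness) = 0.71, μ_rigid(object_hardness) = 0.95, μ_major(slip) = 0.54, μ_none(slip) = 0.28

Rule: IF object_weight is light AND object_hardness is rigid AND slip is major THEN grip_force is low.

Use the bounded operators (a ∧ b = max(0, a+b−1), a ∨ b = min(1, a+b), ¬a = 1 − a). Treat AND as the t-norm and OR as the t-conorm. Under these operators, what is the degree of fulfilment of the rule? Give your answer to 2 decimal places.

firing strength: light=0.52, rigid=0.95, major=0.54; AND[max(0, a+b−1)] → w = 0.01

0.01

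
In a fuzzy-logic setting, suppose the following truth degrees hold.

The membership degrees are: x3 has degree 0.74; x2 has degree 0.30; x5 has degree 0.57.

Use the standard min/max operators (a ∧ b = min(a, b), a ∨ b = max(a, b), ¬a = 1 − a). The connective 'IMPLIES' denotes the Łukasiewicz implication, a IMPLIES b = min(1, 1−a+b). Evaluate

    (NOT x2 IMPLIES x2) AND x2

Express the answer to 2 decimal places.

0.30

NOT x2 = 1 − 0.30 = 0.70
NOT x2 IMPLIES x2  [Łukasiewicz: min(1, 1−a+b)] with a=0.70, b=0.30 → 0.60
(NOT x2 IMPLIES x2) AND x2 = min(a, b) on (0.60, 0.30) = 0.30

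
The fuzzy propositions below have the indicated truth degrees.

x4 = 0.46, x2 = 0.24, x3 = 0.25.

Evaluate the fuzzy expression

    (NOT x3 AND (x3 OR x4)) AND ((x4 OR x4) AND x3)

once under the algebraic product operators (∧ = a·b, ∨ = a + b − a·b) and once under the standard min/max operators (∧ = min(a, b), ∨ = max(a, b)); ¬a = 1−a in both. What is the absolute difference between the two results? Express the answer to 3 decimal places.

0.171

Under algebraic product:
  NOT x3 = 1 − 0.2500 = 0.7500
  x3 OR x4 = a + b − a·b on (0.2500, 0.4600) = 0.5950
  NOT x3 AND (x3 OR x4) = a·b on (0.7500, 0.5950) = 0.4462
  x4 OR x4 = a + b − a·b on (0.4600, 0.4600) = 0.7084
  (x4 OR x4) AND x3 = a·b on (0.7084, 0.2500) = 0.1771
  (NOT x3 AND (x3 OR x4)) AND ((x4 OR x4) AND x3) = a·b on (0.4462, 0.1771) = 0.0790
  → value = 0.0790
Under standard min/max:
  NOT x3 = 1 − 0.25 = 0.75
  x3 OR x4 = max(a, b) on (0.25, 0.46) = 0.46
  NOT x3 AND (x3 OR x4) = min(a, b) on (0.75, 0.46) = 0.46
  x4 OR x4 = max(a, b) on (0.46, 0.46) = 0.46
  (x4 OR x4) AND x3 = min(a, b) on (0.46, 0.25) = 0.25
  (NOT x3 AND (x3 OR x4)) AND ((x4 OR x4) AND x3) = min(a, b) on (0.46, 0.25) = 0.25
  → value = 0.2500
|0.0790 − 0.2500| = 0.171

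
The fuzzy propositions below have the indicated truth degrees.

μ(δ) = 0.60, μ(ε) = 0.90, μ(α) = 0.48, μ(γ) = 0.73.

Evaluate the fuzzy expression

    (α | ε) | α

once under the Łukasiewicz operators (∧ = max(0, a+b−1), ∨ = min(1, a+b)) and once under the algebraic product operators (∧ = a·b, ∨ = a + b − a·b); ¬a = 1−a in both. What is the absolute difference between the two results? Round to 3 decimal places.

Under Łukasiewicz:
  α | ε = min(1, a+b) on (0.48, 0.90) = 1.00
  (α | ε) | α = min(1, a+b) on (1.00, 0.48) = 1.00
  → value = 1.0000
Under algebraic product:
  α | ε = a + b − a·b on (0.4800, 0.9000) = 0.9480
  (α | ε) | α = a + b − a·b on (0.9480, 0.4800) = 0.9730
  → value = 0.9730
|1.0000 − 0.9730| = 0.027

0.027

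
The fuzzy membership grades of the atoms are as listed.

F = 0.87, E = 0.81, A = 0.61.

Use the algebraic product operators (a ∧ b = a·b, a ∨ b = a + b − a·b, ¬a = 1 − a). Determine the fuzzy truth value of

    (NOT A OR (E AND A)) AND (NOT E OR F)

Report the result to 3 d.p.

NOT A = 1 − 0.6100 = 0.3900
E AND A = a·b on (0.8100, 0.6100) = 0.4941
NOT A OR (E AND A) = a + b − a·b on (0.3900, 0.4941) = 0.6914
NOT E = 1 − 0.8100 = 0.1900
NOT E OR F = a + b − a·b on (0.1900, 0.8700) = 0.8947
(NOT A OR (E AND A)) AND (NOT E OR F) = a·b on (0.6914, 0.8947) = 0.6186

0.619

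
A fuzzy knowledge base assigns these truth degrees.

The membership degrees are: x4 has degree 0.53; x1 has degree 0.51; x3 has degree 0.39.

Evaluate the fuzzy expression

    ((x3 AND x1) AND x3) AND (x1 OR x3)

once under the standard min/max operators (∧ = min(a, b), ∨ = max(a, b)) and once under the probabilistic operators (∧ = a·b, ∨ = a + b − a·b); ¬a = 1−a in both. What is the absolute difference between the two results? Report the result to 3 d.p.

0.336

Under standard min/max:
  x3 AND x1 = min(a, b) on (0.39, 0.51) = 0.39
  (x3 AND x1) AND x3 = min(a, b) on (0.39, 0.39) = 0.39
  x1 OR x3 = max(a, b) on (0.51, 0.39) = 0.51
  ((x3 AND x1) AND x3) AND (x1 OR x3) = min(a, b) on (0.39, 0.51) = 0.39
  → value = 0.3900
Under probabilistic:
  x3 AND x1 = a·b on (0.3900, 0.5100) = 0.1989
  (x3 AND x1) AND x3 = a·b on (0.1989, 0.3900) = 0.0776
  x1 OR x3 = a + b − a·b on (0.5100, 0.3900) = 0.7011
  ((x3 AND x1) AND x3) AND (x1 OR x3) = a·b on (0.0776, 0.7011) = 0.0544
  → value = 0.0544
|0.3900 − 0.0544| = 0.336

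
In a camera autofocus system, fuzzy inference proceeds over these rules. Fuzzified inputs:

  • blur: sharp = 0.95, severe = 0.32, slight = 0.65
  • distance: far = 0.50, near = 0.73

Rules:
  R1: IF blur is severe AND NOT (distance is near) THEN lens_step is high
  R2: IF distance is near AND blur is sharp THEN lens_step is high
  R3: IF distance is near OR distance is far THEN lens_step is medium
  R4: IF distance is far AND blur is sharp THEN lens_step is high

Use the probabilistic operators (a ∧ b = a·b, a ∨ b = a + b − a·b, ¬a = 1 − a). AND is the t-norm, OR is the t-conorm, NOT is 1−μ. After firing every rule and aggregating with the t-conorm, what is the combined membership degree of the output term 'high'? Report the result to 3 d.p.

R1: severe=0.32, ¬near=1−0.73=0.27; AND[a·b] → w = 0.0864
R2: near=0.73, sharp=0.95; AND[a·b] → w = 0.6935
R3: near=0.73, far=0.50; OR[a + b − a·b] → w = 0.8650
R4: far=0.50, sharp=0.95; AND[a·b] → w = 0.4750
Rules with consequent 'high': {R1, R2, R4} → strengths 0.0864, 0.6935, 0.4750
Aggregate via t-conorm [a + b − a·b]: 0.8530

0.853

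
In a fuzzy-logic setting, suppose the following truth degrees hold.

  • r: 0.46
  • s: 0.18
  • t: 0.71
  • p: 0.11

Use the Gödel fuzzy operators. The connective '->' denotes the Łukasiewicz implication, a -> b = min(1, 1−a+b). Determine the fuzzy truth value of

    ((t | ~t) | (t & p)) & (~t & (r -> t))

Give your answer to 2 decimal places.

~t = 1 − 0.71 = 0.29
t | ~t = max(a, b) on (0.71, 0.29) = 0.71
t & p = min(a, b) on (0.71, 0.11) = 0.11
(t | ~t) | (t & p) = max(a, b) on (0.71, 0.11) = 0.71
~t = 1 − 0.71 = 0.29
r -> t  [Łukasiewicz: min(1, 1−a+b)] with a=0.46, b=0.71 → 1.00
~t & (r -> t) = min(a, b) on (0.29, 1.00) = 0.29
((t | ~t) | (t & p)) & (~t & (r -> t)) = min(a, b) on (0.71, 0.29) = 0.29

0.29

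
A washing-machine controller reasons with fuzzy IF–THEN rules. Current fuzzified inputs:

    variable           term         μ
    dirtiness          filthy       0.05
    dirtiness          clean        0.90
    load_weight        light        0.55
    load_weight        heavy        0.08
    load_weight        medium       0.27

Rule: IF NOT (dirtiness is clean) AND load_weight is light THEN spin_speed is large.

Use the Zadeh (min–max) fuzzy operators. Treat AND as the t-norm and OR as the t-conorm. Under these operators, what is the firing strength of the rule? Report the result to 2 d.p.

0.10

firing strength: ¬clean=1−0.90=0.10, light=0.55; AND[min(a, b)] → w = 0.10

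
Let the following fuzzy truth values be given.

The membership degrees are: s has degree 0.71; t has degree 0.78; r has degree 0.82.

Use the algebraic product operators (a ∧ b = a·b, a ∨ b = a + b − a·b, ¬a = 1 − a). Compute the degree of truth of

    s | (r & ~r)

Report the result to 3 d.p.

0.753

~r = 1 − 0.8200 = 0.1800
r & ~r = a·b on (0.8200, 0.1800) = 0.1476
s | (r & ~r) = a + b − a·b on (0.7100, 0.1476) = 0.7528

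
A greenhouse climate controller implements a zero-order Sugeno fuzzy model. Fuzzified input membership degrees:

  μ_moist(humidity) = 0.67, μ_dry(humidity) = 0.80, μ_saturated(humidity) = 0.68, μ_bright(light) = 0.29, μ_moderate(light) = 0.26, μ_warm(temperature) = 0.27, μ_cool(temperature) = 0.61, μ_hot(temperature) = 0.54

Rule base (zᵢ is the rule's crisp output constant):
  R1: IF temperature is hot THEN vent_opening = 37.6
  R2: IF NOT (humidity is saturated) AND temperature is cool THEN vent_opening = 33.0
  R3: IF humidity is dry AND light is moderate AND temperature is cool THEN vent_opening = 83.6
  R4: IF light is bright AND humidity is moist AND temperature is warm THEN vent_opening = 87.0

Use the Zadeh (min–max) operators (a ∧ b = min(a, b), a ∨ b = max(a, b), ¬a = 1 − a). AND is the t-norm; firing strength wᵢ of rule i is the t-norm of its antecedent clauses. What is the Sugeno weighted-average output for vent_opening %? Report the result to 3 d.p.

54.741

R1 (z=37.6): hot=0.54 → w = 0.54
R2 (z=33.0): ¬saturated=1−0.68=0.32, cool=0.61; AND[min(a, b)] → w = 0.32
R3 (z=83.6): dry=0.80, moderate=0.26, cool=0.61; AND[min(a, b)] → w = 0.26
R4 (z=87.0): bright=0.29, moist=0.67, warm=0.27; AND[min(a, b)] → w = 0.27
Weighted average = (0.54·37.6 + 0.32·33.0 + 0.26·83.6 + 0.27·87.0) / (0.54 + 0.32 + 0.26 + 0.27)
  = 76.0900 / 1.3900 = 54.741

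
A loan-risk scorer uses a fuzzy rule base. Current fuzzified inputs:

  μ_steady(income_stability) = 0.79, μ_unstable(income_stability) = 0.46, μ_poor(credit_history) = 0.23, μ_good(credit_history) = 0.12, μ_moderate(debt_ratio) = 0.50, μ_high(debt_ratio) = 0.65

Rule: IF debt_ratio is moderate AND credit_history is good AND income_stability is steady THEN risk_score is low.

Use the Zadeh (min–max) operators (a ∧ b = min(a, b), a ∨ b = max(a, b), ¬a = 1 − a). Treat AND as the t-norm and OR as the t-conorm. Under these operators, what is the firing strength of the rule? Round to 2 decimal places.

firing strength: moderate=0.50, good=0.12, steady=0.79; AND[min(a, b)] → w = 0.12

0.12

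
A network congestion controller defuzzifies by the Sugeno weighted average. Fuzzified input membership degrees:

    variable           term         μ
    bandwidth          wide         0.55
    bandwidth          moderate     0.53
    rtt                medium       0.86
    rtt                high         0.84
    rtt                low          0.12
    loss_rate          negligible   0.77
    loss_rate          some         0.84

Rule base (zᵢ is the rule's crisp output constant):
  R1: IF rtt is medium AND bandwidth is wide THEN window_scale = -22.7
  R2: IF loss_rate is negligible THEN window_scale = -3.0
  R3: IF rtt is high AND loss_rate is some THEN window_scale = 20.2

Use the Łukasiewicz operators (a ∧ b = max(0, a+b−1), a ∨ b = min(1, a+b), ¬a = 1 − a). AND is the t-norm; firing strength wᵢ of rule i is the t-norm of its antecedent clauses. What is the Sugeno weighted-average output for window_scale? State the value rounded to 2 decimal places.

1.14

R1 (z=-22.7): medium=0.86, wide=0.55; AND[max(0, a+b−1)] → w = 0.41
R2 (z=-3.0): negligible=0.77 → w = 0.77
R3 (z=20.2): high=0.84, some=0.84; AND[max(0, a+b−1)] → w = 0.68
Weighted average = (0.41·-22.7 + 0.77·-3.0 + 0.68·20.2) / (0.41 + 0.77 + 0.68)
  = 2.1190 / 1.8600 = 1.14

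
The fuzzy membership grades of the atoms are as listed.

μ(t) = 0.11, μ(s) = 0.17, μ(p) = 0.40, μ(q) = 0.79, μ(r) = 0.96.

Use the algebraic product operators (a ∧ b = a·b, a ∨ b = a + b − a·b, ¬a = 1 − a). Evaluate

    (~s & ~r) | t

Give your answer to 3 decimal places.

0.140

~s = 1 − 0.1700 = 0.8300
~r = 1 − 0.9600 = 0.0400
~s & ~r = a·b on (0.8300, 0.0400) = 0.0332
(~s & ~r) | t = a + b − a·b on (0.0332, 0.1100) = 0.1395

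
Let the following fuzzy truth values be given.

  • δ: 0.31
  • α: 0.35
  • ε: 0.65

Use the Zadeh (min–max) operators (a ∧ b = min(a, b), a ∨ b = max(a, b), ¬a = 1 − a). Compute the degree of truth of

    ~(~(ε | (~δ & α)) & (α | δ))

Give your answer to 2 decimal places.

~δ = 1 − 0.31 = 0.69
~δ & α = min(a, b) on (0.69, 0.35) = 0.35
ε | (~δ & α) = max(a, b) on (0.65, 0.35) = 0.65
~(ε | (~δ & α)) = 1 − 0.65 = 0.35
α | δ = max(a, b) on (0.35, 0.31) = 0.35
~(ε | (~δ & α)) & (α | δ) = min(a, b) on (0.35, 0.35) = 0.35
~(~(ε | (~δ & α)) & (α | δ)) = 1 − 0.35 = 0.65

0.65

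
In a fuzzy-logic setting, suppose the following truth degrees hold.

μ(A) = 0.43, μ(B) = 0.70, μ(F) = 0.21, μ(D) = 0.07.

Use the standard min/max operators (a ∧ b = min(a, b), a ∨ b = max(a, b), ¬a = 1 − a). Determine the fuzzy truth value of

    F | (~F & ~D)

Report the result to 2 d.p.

~F = 1 − 0.21 = 0.79
~D = 1 − 0.07 = 0.93
~F & ~D = min(a, b) on (0.79, 0.93) = 0.79
F | (~F & ~D) = max(a, b) on (0.21, 0.79) = 0.79

0.79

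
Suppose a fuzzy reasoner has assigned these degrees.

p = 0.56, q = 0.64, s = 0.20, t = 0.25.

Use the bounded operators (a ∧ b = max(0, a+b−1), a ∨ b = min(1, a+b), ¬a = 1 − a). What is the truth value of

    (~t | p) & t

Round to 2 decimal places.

0.25

~t = 1 − 0.25 = 0.75
~t | p = min(1, a+b) on (0.75, 0.56) = 1.00
(~t | p) & t = max(0, a+b−1) on (1.00, 0.25) = 0.25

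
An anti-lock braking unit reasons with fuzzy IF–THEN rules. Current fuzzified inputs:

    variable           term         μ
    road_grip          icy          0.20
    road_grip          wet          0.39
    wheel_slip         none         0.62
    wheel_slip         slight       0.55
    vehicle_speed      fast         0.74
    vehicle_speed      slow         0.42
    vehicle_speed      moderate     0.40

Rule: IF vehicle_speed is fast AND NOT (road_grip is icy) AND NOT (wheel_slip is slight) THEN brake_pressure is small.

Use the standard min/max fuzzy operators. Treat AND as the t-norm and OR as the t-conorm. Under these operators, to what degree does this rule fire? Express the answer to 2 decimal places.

0.45

firing strength: fast=0.74, ¬icy=1−0.20=0.80, ¬slight=1−0.55=0.45; AND[min(a, b)] → w = 0.45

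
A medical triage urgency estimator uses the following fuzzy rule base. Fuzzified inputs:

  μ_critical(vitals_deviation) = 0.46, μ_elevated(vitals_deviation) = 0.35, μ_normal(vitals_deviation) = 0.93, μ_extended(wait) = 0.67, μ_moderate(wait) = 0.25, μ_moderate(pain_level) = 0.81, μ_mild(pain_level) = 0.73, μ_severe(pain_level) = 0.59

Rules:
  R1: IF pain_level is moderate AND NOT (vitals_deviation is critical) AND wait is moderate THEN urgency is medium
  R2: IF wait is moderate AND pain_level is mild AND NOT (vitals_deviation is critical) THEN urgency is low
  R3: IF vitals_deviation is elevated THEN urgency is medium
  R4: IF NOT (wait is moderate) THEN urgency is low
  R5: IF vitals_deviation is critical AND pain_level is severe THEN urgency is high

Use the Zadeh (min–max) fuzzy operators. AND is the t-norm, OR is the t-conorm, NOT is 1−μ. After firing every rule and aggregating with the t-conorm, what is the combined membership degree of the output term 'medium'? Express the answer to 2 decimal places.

R1: moderate=0.81, ¬critical=1−0.46=0.54, moderate=0.25; AND[min(a, b)] → w = 0.25
R2: moderate=0.25, mild=0.73, ¬critical=1−0.46=0.54; AND[min(a, b)] → w = 0.25
R3: elevated=0.35 → w = 0.35
R4: ¬moderate=1−0.25=0.75 → w = 0.75
R5: critical=0.46, severe=0.59; AND[min(a, b)] → w = 0.46
Rules with consequent 'medium': {R1, R3} → strengths 0.25, 0.35
Aggregate via t-conorm [max(a, b)]: 0.35

0.35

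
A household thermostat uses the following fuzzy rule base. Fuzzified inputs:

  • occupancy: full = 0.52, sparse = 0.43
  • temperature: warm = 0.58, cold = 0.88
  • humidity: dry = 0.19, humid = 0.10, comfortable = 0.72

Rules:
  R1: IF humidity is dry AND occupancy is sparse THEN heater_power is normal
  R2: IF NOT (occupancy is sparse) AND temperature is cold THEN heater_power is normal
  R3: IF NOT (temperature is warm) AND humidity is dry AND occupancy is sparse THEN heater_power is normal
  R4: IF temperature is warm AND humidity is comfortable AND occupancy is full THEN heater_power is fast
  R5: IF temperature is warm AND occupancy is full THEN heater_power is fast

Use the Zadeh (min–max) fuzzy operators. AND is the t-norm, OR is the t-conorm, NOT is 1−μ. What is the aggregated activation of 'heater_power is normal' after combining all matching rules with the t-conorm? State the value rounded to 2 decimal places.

R1: dry=0.19, sparse=0.43; AND[min(a, b)] → w = 0.19
R2: ¬sparse=1−0.43=0.57, cold=0.88; AND[min(a, b)] → w = 0.57
R3: ¬warm=1−0.58=0.42, dry=0.19, sparse=0.43; AND[min(a, b)] → w = 0.19
R4: warm=0.58, comfortable=0.72, full=0.52; AND[min(a, b)] → w = 0.52
R5: warm=0.58, full=0.52; AND[min(a, b)] → w = 0.52
Rules with consequent 'normal': {R1, R2, R3} → strengths 0.19, 0.57, 0.19
Aggregate via t-conorm [max(a, b)]: 0.57

0.57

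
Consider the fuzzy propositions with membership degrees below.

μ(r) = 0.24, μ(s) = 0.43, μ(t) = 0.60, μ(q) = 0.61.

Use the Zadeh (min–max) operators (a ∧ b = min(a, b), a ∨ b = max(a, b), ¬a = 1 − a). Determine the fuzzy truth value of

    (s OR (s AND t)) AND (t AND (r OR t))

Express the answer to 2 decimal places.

0.43

s AND t = min(a, b) on (0.43, 0.60) = 0.43
s OR (s AND t) = max(a, b) on (0.43, 0.43) = 0.43
r OR t = max(a, b) on (0.24, 0.60) = 0.60
t AND (r OR t) = min(a, b) on (0.60, 0.60) = 0.60
(s OR (s AND t)) AND (t AND (r OR t)) = min(a, b) on (0.43, 0.60) = 0.43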